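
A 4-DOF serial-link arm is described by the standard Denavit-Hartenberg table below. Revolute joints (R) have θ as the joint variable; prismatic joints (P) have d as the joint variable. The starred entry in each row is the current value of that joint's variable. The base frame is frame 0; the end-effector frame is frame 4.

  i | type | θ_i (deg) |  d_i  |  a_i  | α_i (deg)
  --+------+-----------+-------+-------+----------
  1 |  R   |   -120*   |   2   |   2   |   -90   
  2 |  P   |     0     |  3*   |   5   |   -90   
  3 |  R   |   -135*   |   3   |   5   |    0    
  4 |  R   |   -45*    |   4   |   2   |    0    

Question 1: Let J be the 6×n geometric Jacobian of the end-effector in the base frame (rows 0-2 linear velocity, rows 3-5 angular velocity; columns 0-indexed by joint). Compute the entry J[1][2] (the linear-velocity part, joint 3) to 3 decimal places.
-5.830

axis z_2 = (0.0000,-0.0000,-1.0000); lever o_n−o_2 = (5.8296,3.0261,-7.0000)
cross product → J_v[:, 2] = (3.0261,-5.8296,0.0000)
J_ω[:, 2] = z_2
entry J[1][2] = -5.8296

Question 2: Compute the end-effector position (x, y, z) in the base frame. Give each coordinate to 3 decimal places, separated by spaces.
4.928 -4.536 -5.000

after link 1: o_1 = (-1.0000, -1.7321, 2.0000)
after link 2: o_2 = (-0.9019, -7.5622, 2.0000)
after link 3: o_3 = (3.9277, -6.2681, -1.0000)
after link 4: o_4 = (4.9277, -4.5360, -5.0000)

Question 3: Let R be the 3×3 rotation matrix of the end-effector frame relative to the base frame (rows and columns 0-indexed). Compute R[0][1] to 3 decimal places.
End-effector y-axis (col 1 of R) = (0.8660,-0.5000,0.0000)
R[0][1] = 0.8660

0.866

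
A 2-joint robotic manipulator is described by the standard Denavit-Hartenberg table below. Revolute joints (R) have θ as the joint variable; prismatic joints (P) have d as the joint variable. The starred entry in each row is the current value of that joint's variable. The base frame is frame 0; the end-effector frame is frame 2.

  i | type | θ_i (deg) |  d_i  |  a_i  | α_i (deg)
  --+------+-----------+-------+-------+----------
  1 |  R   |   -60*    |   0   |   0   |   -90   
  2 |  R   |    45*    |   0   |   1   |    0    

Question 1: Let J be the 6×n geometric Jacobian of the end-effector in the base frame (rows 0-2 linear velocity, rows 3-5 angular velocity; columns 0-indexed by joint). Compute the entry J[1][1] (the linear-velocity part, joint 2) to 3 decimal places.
0.612

axis z_1 = (0.8660,0.5000,0.0000); lever o_n−o_1 = (0.3536,-0.6124,-0.7071)
cross product → J_v[:, 1] = (-0.3536,0.6124,-0.7071)
J_ω[:, 1] = z_1
entry J[1][1] = 0.6124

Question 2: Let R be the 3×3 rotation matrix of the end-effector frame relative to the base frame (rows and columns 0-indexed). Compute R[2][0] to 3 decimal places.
-0.707

End-effector x-axis (col 0 of R) = (0.3536,-0.6124,-0.7071)
R[2][0] = -0.7071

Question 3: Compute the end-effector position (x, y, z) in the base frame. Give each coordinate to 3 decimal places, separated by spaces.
0.354 -0.612 -0.707

after link 1: o_1 = (0.0000, 0.0000, 0.0000)
after link 2: o_2 = (0.3536, -0.6124, -0.7071)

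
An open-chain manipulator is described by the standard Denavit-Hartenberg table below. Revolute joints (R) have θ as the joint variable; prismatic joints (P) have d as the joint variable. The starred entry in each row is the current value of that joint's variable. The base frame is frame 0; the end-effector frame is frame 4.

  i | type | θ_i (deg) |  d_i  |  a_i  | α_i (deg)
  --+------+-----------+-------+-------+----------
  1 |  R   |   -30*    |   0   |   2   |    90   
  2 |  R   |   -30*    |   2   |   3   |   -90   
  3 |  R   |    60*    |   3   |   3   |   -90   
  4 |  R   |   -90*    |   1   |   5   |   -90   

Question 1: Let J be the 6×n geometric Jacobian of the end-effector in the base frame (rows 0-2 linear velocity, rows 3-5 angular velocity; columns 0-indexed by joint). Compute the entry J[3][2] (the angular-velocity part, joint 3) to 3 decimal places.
0.433

axis z_2 = (0.4330,-0.2500,0.8660); lever o_n−o_2 = (5.4886,0.4085,6.6112)
cross product → J_v[:, 2] = (-2.0066,1.8905,1.5490)
J_ω[:, 2] = z_2
entry J[3][2] = 0.4330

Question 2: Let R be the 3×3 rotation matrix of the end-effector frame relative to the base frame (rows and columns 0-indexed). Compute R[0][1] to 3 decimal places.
0.400

End-effector y-axis (col 1 of R) = (0.3995,-0.8080,-0.4330)
R[0][1] = 0.3995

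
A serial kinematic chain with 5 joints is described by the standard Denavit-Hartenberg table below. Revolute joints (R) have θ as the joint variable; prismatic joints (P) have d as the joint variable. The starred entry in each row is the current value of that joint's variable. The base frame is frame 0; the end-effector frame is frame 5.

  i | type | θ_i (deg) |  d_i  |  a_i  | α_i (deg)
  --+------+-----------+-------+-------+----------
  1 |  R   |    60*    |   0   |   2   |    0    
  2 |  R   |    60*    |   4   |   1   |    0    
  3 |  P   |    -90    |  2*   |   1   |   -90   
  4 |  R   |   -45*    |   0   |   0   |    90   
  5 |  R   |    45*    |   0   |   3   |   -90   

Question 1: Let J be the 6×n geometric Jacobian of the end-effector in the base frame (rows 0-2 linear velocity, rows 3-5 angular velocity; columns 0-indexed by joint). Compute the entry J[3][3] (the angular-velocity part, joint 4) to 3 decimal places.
axis z_3 = (-0.5000,0.8660,0.0000); lever o_n−o_3 = (0.2384,2.5871,1.5000)
cross product → J_v[:, 3] = (1.2990,0.7500,-1.5000)
J_ω[:, 3] = z_3
entry J[3][3] = -0.5000

-0.500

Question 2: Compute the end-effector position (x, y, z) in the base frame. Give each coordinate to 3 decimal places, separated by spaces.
1.604 5.685 7.500

after link 1: o_1 = (1.0000, 1.7321, 0.0000)
after link 2: o_2 = (0.5000, 2.5981, 4.0000)
after link 3: o_3 = (1.3660, 3.0981, 6.0000)
after link 4: o_4 = (1.3660, 3.0981, 6.0000)
after link 5: o_5 = (1.6044, 5.6852, 7.5000)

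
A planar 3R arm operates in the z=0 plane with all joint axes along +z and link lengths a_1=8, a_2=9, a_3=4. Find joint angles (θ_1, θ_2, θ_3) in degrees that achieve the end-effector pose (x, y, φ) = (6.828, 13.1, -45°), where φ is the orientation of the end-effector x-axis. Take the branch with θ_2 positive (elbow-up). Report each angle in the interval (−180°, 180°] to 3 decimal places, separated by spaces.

60.003 29.997 -135.000

wrist centre = target − a_3·(cos φ, sin φ) = (3.9996, 15.9284)
cos θ_2 = (269.7114−8²−9²)/(2·8·9) = 0.8661; θ_2 = 29.9970° (elbow-up)
β = atan2(15.9284,3.9996) = 75.9046°; ψ = atan2(4.4996,15.7945) = 15.9014°
θ_1 = β − ψ = 60.0032°
θ_3 = φ − θ_1 − θ_2 = -135.0003° (wrapped to (-180°,180°])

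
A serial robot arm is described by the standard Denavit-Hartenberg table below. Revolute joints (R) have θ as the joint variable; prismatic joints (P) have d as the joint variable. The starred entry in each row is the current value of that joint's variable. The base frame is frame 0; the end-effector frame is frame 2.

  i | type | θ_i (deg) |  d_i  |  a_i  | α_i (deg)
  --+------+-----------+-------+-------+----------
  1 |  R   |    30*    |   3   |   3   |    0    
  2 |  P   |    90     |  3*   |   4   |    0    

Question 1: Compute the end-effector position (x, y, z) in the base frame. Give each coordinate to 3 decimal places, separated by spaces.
after link 1: o_1 = (2.5981, 1.5000, 3.0000)
after link 2: o_2 = (0.5981, 4.9641, 6.0000)

0.598 4.964 6.000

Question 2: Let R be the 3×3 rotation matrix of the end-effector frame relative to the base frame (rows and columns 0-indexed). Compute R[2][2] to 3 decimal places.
End-effector z-axis (col 2 of R) = (0.0000,0.0000,1.0000)
R[2][2] = 1.0000

1.000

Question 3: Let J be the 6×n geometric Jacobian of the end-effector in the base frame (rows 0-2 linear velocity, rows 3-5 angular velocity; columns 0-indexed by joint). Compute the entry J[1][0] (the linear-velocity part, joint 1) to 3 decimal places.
0.598

axis z_0 = ẑ; lever o_n−o_0 = (0.5981,4.9641,6.0000)
cross product → J_v[:, 0] = (-4.9641,0.5981,0.0000)
J_ω[:, 0] = z_0
entry J[1][0] = 0.5981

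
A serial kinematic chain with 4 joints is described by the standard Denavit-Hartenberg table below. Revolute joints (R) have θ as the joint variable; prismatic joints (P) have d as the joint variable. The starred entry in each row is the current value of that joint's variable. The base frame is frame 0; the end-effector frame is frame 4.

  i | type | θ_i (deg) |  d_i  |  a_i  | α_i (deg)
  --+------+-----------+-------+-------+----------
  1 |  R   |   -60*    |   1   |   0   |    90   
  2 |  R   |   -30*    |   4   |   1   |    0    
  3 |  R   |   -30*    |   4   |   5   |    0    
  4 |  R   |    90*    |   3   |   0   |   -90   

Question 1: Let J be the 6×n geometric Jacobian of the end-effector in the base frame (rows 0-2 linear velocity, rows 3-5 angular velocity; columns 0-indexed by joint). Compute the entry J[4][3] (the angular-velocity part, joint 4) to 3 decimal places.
-0.500

axis z_3 = (-0.8660,-0.5000,0.0000); lever o_n−o_3 = (-2.5981,-1.5000,0.0000)
cross product → J_v[:, 3] = (0.0000,-0.0000,0.0000)
J_ω[:, 3] = z_3
entry J[4][3] = -0.5000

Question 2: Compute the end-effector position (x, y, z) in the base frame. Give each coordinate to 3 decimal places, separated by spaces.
after link 1: o_1 = (0.0000, 0.0000, 1.0000)
after link 2: o_2 = (-3.0311, -2.7500, 0.5000)
after link 3: o_3 = (-5.2452, -6.9151, -3.8301)
after link 4: o_4 = (-7.8433, -8.4151, -3.8301)

-7.843 -8.415 -3.830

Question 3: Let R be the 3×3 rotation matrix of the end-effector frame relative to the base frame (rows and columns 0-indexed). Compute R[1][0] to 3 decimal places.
End-effector x-axis (col 0 of R) = (0.4330,-0.7500,0.5000)
R[1][0] = -0.7500

-0.750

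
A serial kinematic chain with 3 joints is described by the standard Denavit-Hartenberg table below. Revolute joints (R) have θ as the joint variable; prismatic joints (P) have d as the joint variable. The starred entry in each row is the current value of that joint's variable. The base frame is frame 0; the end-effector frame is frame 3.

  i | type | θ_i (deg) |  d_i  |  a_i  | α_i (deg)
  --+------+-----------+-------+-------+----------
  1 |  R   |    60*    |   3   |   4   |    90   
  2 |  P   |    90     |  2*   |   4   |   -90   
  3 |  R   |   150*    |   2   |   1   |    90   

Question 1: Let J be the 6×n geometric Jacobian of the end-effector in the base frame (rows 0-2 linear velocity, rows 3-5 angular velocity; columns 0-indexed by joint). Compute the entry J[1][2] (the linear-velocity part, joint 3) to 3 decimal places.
axis z_2 = (-0.5000,-0.8660,0.0000); lever o_n−o_2 = (-1.4330,-1.4821,-0.8660)
cross product → J_v[:, 2] = (0.7500,-0.4330,-0.5000)
J_ω[:, 2] = z_2
entry J[1][2] = -0.4330

-0.433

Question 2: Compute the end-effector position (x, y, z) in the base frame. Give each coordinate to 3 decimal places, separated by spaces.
2.299 0.982 6.134

after link 1: o_1 = (2.0000, 3.4641, 3.0000)
after link 2: o_2 = (3.7321, 2.4641, 7.0000)
after link 3: o_3 = (2.2990, 0.9821, 6.1340)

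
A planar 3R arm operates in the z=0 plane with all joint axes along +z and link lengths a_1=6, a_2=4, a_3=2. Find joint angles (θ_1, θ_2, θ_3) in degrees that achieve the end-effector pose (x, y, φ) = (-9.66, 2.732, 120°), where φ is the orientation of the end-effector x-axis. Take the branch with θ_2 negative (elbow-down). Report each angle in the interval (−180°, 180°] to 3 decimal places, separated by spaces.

wrist centre = target − a_3·(cos φ, sin φ) = (-8.6600, 0.9999)
cos θ_2 = (75.9955−6²−4²)/(2·6·4) = 0.4999; θ_2 = -60.0062° (elbow-down)
β = atan2(0.9999,-8.6600) = 173.4134°; ψ = atan2(-3.4643,7.9996) = -23.4155°
θ_1 = β − ψ = 196.8289°
θ_3 = φ − θ_1 − θ_2 = -16.8227° (wrapped to (-180°,180°])

-163.171 -60.006 -16.823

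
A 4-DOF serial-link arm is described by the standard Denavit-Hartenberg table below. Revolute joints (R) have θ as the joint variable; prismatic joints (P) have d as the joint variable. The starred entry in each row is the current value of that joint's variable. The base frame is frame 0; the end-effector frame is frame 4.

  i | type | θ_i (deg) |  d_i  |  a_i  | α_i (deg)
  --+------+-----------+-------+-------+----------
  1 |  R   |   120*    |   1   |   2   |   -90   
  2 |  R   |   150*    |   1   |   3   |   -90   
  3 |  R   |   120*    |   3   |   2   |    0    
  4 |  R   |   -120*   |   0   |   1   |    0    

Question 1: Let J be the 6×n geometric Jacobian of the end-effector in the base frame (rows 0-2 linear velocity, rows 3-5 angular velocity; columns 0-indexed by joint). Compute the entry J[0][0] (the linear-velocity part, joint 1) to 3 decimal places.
1.451

axis z_0 = ẑ; lever o_n−o_0 = (1.6830,-1.4510,2.0981)
cross product → J_v[:, 0] = (1.4510,1.6830,-0.0000)
J_ω[:, 0] = z_0
entry J[0][0] = 1.4510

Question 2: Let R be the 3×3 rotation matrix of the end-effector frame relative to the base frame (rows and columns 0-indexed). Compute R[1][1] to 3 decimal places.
0.500

End-effector y-axis (col 1 of R) = (0.8660,0.5000,0.0000)
R[1][1] = 0.5000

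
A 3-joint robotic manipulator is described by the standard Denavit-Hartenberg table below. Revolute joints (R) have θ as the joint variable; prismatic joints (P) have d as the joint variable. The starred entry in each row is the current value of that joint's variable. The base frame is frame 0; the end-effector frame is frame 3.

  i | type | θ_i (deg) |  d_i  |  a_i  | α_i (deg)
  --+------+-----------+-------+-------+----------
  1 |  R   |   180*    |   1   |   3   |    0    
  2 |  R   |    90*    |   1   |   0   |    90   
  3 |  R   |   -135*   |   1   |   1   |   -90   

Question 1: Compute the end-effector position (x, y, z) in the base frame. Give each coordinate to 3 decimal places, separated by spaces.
after link 1: o_1 = (-3.0000, 0.0000, 1.0000)
after link 2: o_2 = (-3.0000, 0.0000, 2.0000)
after link 3: o_3 = (-4.0000, 0.7071, 1.2929)

-4.000 0.707 1.293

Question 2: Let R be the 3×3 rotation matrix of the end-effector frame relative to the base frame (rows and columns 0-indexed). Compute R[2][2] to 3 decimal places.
End-effector z-axis (col 2 of R) = (-0.0000,-0.7071,-0.7071)
R[2][2] = -0.7071

-0.707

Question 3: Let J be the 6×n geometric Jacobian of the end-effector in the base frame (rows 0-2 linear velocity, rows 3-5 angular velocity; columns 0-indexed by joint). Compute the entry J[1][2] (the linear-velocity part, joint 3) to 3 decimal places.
axis z_2 = (-1.0000,0.0000,0.0000); lever o_n−o_2 = (-1.0000,0.7071,-0.7071)
cross product → J_v[:, 2] = (-0.0000,-0.7071,-0.7071)
J_ω[:, 2] = z_2
entry J[1][2] = -0.7071

-0.707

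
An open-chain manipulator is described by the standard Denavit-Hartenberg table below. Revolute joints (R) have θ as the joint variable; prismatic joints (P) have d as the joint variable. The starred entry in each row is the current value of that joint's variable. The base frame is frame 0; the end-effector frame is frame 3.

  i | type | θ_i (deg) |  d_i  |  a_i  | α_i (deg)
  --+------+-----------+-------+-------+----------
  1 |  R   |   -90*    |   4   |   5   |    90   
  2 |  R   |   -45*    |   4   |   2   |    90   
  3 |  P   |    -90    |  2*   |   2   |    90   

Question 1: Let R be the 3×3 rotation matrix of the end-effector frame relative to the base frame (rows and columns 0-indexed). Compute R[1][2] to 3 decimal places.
End-effector z-axis (col 2 of R) = (0.0000,0.7071,0.7071)
R[1][2] = 0.7071

0.707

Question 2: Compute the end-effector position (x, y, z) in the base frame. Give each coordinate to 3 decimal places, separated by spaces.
after link 1: o_1 = (0.0000, -5.0000, 4.0000)
after link 2: o_2 = (-4.0000, -6.4142, 2.5858)
after link 3: o_3 = (-2.0000, -5.0000, 1.1716)

-2.000 -5.000 1.172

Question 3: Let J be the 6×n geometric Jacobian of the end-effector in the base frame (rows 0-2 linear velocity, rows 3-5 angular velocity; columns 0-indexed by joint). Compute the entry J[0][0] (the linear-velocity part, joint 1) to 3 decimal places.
axis z_0 = ẑ; lever o_n−o_0 = (-2.0000,-5.0000,1.1716)
cross product → J_v[:, 0] = (5.0000,-2.0000,0.0000)
J_ω[:, 0] = z_0
entry J[0][0] = 5.0000

5.000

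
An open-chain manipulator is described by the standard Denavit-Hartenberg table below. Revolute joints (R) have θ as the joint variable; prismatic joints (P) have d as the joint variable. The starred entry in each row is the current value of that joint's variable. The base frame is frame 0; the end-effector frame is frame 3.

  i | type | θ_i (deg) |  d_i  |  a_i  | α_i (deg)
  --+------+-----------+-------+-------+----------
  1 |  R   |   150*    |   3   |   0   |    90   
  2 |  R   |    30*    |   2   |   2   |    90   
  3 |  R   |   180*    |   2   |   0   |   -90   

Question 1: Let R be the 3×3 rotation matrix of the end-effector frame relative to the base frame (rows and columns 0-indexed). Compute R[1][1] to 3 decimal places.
End-effector y-axis (col 1 of R) = (0.4330,-0.2500,0.8660)
R[1][1] = -0.2500

-0.250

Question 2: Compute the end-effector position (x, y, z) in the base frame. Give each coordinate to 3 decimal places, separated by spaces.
-1.366 3.098 2.268

after link 1: o_1 = (0.0000, 0.0000, 3.0000)
after link 2: o_2 = (-0.5000, 2.5981, 4.0000)
after link 3: o_3 = (-1.3660, 3.0981, 2.2679)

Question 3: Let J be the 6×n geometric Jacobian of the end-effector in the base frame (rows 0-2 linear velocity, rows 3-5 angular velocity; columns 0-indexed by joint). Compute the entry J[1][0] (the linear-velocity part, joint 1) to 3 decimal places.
-1.366

axis z_0 = ẑ; lever o_n−o_0 = (-1.3660,3.0981,2.2679)
cross product → J_v[:, 0] = (-3.0981,-1.3660,0.0000)
J_ω[:, 0] = z_0
entry J[1][0] = -1.3660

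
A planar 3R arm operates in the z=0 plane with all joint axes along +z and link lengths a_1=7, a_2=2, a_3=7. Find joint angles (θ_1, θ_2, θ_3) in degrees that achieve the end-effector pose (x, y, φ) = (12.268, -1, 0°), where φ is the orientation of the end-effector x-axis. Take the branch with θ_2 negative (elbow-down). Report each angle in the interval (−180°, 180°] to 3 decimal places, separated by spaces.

wrist centre = target − a_3·(cos φ, sin φ) = (5.2680, -1.0000)
cos θ_2 = (28.7518−7²−2²)/(2·7·2) = -0.8660; θ_2 = -149.9978° (elbow-down)
β = atan2(-1.0000,5.2680) = -10.7483°; ψ = atan2(-1.0001,5.2680) = -10.7490°
θ_1 = β − ψ = 0.0007°
θ_3 = φ − θ_1 − θ_2 = 149.9971° (wrapped to (-180°,180°])

0.001 -149.998 149.997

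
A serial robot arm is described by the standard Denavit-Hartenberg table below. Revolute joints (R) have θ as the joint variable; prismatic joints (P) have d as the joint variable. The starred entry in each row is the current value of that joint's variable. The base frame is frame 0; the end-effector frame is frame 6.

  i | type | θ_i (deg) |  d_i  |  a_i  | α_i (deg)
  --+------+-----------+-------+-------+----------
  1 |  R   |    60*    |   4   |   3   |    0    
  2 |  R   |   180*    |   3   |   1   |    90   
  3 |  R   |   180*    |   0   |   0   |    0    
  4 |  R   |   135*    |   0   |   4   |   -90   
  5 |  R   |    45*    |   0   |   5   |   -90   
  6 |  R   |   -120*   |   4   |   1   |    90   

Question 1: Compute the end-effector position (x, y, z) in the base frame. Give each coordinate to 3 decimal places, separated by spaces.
4.360 -4.469 4.534

after link 1: o_1 = (1.5000, 2.5981, 4.0000)
after link 2: o_2 = (1.0000, 1.7321, 7.0000)
after link 3: o_3 = (1.0000, 1.7321, 7.0000)
after link 4: o_4 = (-0.4142, -0.7174, 4.1716)
after link 5: o_5 = (1.3976, -4.6503, 1.6716)
after link 6: o_6 = (4.3598, -4.4695, 4.5339)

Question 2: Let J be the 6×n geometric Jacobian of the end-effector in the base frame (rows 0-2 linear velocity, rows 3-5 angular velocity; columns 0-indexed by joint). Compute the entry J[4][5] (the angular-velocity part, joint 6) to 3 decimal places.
0.079

axis z_5 = (0.8624,0.0795,0.5000); lever o_n−o_5 = (2.9621,0.1808,2.8624)
cross product → J_v[:, 5] = (0.1370,-0.9874,-0.0795)
J_ω[:, 5] = z_5
entry J[4][5] = 0.0795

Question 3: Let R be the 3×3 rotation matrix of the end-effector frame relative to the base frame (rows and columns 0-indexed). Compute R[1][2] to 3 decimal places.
0.987

End-effector z-axis (col 2 of R) = (-0.1370,0.9874,0.0795)
R[1][2] = 0.9874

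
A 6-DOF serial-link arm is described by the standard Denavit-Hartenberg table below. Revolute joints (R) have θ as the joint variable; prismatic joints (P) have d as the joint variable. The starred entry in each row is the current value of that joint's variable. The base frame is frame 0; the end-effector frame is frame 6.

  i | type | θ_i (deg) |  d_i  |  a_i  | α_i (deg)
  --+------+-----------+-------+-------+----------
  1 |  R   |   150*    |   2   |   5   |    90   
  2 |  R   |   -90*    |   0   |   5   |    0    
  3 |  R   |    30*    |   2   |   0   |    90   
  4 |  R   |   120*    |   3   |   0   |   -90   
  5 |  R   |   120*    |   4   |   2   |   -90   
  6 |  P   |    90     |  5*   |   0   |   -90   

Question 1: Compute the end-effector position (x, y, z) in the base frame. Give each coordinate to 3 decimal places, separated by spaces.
-3.466 -3.329 -4.192

after link 1: o_1 = (-4.3301, 2.5000, 2.0000)
after link 2: o_2 = (-4.3301, 2.5000, -3.0000)
after link 3: o_3 = (-3.3301, 4.2321, -3.0000)
after link 4: o_4 = (-1.0801, 2.9330, -4.5000)
after link 5: o_5 = (-2.5287, 0.4599, -1.0670)
after link 6: o_6 = (-3.4662, -3.3289, -4.1920)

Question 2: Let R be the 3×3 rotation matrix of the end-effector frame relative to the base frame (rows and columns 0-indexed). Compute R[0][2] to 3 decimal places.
0.974

End-effector z-axis (col 2 of R) = (0.9743,-0.0625,-0.2165)
R[0][2] = 0.9743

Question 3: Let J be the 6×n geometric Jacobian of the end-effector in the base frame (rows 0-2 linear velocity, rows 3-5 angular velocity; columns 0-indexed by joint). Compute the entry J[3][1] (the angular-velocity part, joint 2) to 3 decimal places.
0.500

axis z_1 = (0.5000,0.8660,0.0000); lever o_n−o_1 = (0.8639,-5.8289,-6.1920)
cross product → J_v[:, 1] = (-5.3624,3.0960,-3.6627)
J_ω[:, 1] = z_1
entry J[3][1] = 0.5000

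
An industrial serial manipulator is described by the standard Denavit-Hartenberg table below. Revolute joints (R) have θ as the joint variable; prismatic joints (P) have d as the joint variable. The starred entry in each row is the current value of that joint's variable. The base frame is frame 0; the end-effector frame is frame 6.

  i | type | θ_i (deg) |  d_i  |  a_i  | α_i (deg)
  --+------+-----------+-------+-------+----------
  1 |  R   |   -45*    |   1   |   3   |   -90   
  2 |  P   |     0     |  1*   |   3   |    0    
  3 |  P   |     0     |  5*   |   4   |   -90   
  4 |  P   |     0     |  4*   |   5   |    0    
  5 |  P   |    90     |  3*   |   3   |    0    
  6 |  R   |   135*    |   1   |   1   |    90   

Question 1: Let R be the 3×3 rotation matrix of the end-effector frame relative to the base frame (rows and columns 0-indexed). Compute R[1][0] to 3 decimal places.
End-effector x-axis (col 0 of R) = (-0.0000,1.0000,0.0000)
R[1][0] = 1.0000

1.000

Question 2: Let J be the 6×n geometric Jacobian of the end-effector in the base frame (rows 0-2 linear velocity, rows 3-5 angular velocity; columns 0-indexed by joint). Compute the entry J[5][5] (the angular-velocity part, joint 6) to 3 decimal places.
axis z_5 = (0.0000,0.0000,-1.0000); lever o_n−o_5 = (0.0000,1.0000,-1.0000)
cross product → J_v[:, 5] = (1.0000,0.0000,0.0000)
J_ω[:, 5] = z_5
entry J[5][5] = -1.0000

-1.000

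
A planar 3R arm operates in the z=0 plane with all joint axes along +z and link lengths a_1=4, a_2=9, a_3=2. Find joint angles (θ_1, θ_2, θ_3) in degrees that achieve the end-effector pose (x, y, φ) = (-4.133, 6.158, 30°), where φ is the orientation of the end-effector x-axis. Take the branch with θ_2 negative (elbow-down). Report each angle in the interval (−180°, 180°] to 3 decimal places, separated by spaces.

wrist centre = target − a_3·(cos φ, sin φ) = (-5.8651, 5.1580)
cos θ_2 = (61.0038−4²−9²)/(2·4·9) = -0.4999; θ_2 = -119.9965° (elbow-down)
β = atan2(5.1580,-5.8651) = 138.6701°; ψ = atan2(-7.7945,-0.4995) = -93.6669°
θ_1 = β − ψ = 232.3370°
θ_3 = φ − θ_1 − θ_2 = -82.3405° (wrapped to (-180°,180°])

-127.663 -119.997 -82.340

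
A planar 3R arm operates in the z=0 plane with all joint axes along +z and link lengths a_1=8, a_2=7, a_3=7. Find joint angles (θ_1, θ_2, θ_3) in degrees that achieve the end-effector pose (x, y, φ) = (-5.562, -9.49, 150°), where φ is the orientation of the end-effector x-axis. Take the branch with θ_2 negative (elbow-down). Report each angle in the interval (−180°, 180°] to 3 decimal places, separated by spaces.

-59.997 -60.006 -89.998

wrist centre = target − a_3·(cos φ, sin φ) = (0.5002, -12.9900)
cos θ_2 = (168.9903−8²−7²)/(2·8·7) = 0.4999; θ_2 = -60.0057° (elbow-down)
β = atan2(-12.9900,0.5002) = -87.7949°; ψ = atan2(-6.0625,11.4994) = -27.7984°
θ_1 = β − ψ = -59.9965°
θ_3 = φ − θ_1 − θ_2 = -89.9977° (wrapped to (-180°,180°])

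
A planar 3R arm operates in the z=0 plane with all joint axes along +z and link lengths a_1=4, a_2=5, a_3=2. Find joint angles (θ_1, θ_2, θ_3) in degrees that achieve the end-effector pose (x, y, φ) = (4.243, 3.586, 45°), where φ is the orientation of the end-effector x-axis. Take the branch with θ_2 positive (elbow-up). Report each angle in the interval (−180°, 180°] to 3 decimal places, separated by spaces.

-44.996 134.994 -44.998

wrist centre = target − a_3·(cos φ, sin φ) = (2.8288, 2.1718)
cos θ_2 = (12.7187−4²−5²)/(2·4·5) = -0.7070; θ_2 = 134.9940° (elbow-up)
β = atan2(2.1718,2.8288) = 37.5151°; ψ = atan2(3.5359,0.4648) = 82.5107°
θ_1 = β − ψ = -44.9957°
θ_3 = φ − θ_1 − θ_2 = -44.9983° (wrapped to (-180°,180°])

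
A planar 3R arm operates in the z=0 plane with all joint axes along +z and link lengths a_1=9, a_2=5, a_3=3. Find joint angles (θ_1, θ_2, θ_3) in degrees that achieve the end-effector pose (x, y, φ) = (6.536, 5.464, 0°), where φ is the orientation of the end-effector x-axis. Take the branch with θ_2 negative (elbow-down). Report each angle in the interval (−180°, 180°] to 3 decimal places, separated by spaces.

89.994 -135.002 45.008

wrist centre = target − a_3·(cos φ, sin φ) = (3.5360, 5.4640)
cos θ_2 = (42.3586−9²−5²)/(2·9·5) = -0.7071; θ_2 = -135.0016° (elbow-down)
β = atan2(5.4640,3.5360) = 57.0913°; ψ = atan2(-3.5354,5.4644) = -32.9028°
θ_1 = β − ψ = 89.9941°
θ_3 = φ − θ_1 − θ_2 = 45.0076° (wrapped to (-180°,180°])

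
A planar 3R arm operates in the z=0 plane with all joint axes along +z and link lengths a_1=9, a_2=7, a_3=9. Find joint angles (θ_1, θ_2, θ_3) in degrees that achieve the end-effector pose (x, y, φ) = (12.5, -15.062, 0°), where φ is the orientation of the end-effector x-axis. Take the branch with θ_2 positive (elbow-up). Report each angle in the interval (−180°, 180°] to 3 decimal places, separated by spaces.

-90.002 30.005 59.997

wrist centre = target − a_3·(cos φ, sin φ) = (3.5000, -15.0620)
cos θ_2 = (239.1138−9²−7²)/(2·9·7) = 0.8660; θ_2 = 30.0049° (elbow-up)
β = atan2(-15.0620,3.5000) = -76.9182°; ψ = atan2(3.5005,15.0619) = 13.0838°
θ_1 = β − ψ = -90.0020°
θ_3 = φ − θ_1 − θ_2 = 59.9971° (wrapped to (-180°,180°])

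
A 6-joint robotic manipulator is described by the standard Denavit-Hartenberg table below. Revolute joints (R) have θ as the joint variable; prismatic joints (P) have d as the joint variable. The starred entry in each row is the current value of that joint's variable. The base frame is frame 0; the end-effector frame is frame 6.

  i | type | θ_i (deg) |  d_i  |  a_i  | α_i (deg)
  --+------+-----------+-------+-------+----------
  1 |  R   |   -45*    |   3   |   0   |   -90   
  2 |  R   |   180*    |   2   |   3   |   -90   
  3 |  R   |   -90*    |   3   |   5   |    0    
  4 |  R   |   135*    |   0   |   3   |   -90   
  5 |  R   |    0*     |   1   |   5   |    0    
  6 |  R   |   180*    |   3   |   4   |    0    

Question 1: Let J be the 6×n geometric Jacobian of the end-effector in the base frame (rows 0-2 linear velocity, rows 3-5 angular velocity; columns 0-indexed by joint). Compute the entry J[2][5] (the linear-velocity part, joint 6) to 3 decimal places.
axis z_5 = (-0.0000,-1.0000,0.0000); lever o_n−o_5 = (4.0000,-3.0000,0.0000)
cross product → J_v[:, 5] = (0.0000,0.0000,4.0000)
J_ω[:, 5] = z_5
entry J[2][5] = 4.0000

4.000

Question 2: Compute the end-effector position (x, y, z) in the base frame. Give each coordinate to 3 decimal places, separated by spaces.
-1.172 3.071 6.000

after link 1: o_1 = (0.0000, 0.0000, 3.0000)
after link 2: o_2 = (-0.7071, 3.5355, 3.0000)
after link 3: o_3 = (2.8284, 7.0711, 6.0000)
after link 4: o_4 = (-0.1716, 7.0711, 6.0000)
after link 5: o_5 = (-5.1716, 6.0711, 6.0000)
after link 6: o_6 = (-1.1716, 3.0711, 6.0000)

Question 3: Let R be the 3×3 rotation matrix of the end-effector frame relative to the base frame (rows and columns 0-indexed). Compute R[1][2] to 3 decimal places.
-1.000

End-effector z-axis (col 2 of R) = (-0.0000,-1.0000,0.0000)
R[1][2] = -1.0000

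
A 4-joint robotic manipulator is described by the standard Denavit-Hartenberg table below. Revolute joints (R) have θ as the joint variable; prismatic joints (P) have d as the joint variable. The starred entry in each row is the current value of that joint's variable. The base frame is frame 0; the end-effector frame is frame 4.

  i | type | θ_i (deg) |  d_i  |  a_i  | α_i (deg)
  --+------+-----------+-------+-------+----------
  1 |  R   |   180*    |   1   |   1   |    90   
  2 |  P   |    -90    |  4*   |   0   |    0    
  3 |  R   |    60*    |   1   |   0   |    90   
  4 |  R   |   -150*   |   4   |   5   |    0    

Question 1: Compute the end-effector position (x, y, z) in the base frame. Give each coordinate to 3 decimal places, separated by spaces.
4.750 2.500 -0.299

after link 1: o_1 = (-1.0000, 0.0000, 1.0000)
after link 2: o_2 = (-1.0000, 4.0000, 1.0000)
after link 3: o_3 = (-1.0000, 5.0000, 1.0000)
after link 4: o_4 = (4.7500, 2.5000, -0.2990)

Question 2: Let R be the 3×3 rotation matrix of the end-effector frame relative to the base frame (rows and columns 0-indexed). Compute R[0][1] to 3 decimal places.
-0.433

End-effector y-axis (col 1 of R) = (-0.4330,-0.8660,-0.2500)
R[0][1] = -0.4330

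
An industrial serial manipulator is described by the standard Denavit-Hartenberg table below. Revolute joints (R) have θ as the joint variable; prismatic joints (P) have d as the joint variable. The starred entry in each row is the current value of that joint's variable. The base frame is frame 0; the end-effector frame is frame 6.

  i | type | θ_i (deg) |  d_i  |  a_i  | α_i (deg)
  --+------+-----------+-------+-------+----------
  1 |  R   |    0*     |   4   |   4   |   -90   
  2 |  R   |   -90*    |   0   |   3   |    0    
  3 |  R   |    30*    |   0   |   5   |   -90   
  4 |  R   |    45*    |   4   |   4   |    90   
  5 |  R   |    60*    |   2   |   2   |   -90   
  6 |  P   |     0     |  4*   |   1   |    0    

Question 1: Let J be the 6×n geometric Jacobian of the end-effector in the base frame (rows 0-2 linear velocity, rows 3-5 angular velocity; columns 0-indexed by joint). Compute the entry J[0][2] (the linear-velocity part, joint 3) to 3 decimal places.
2.503

axis z_2 = (0.0000,1.0000,0.0000); lever o_n−o_2 = (11.3731,-0.0254,2.5026)
cross product → J_v[:, 2] = (2.5026,0.0000,-11.3731)
J_ω[:, 2] = z_2
entry J[0][2] = 2.5026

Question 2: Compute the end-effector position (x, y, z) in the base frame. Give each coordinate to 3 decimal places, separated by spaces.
15.373 -0.025 9.503

after link 1: o_1 = (4.0000, 0.0000, 4.0000)
after link 2: o_2 = (4.0000, -0.0000, 7.0000)
after link 3: o_3 = (6.5000, -0.0000, 11.3301)
after link 4: o_4 = (11.3783, -2.8284, 11.7796)
after link 5: o_5 = (13.9390, -2.1213, 12.7507)
after link 6: o_6 = (15.3731, -0.0254, 9.5026)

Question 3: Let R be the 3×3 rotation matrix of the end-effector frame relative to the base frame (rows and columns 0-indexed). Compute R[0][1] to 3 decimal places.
End-effector y-axis (col 1 of R) = (-0.3536,-0.7071,-0.6124)
R[0][1] = -0.3536

-0.354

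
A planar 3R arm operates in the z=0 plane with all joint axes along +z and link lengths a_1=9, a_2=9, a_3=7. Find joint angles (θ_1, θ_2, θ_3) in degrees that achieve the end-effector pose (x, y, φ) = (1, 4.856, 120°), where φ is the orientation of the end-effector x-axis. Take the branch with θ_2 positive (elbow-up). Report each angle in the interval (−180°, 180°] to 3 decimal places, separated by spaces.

wrist centre = target − a_3·(cos φ, sin φ) = (4.5000, -1.2062)
cos θ_2 = (21.7049−9²−9²)/(2·9·9) = -0.8660; θ_2 = 149.9993° (elbow-up)
β = atan2(-1.2062,4.5000) = -15.0048°; ψ = atan2(4.5001,1.2058) = 74.9997°
θ_1 = β − ψ = -90.0045°
θ_3 = φ − θ_1 − θ_2 = 60.0052° (wrapped to (-180°,180°])

-90.004 149.999 60.005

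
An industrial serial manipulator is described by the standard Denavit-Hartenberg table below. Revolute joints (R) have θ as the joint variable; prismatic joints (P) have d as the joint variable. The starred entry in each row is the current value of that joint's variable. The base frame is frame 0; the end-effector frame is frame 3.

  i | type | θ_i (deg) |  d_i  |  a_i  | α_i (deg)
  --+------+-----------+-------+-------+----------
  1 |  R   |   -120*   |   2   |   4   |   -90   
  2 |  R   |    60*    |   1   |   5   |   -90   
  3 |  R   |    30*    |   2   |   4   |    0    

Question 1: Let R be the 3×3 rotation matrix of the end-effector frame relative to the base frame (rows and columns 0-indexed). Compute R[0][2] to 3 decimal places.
End-effector z-axis (col 2 of R) = (0.4330,0.7500,-0.5000)
R[0][2] = 0.4330

0.433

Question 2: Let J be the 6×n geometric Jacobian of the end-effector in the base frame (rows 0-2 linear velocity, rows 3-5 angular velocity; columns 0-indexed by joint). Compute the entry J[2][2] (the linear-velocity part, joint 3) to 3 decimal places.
axis z_2 = (0.4330,0.7500,-0.5000); lever o_n−o_2 = (-1.7321,1.0000,-4.0000)
cross product → J_v[:, 2] = (-2.5000,2.5981,1.7321)
J_ω[:, 2] = z_2
entry J[2][2] = 1.7321

1.732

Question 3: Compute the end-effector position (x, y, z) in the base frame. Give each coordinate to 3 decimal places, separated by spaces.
-4.116 -5.129 -6.330

after link 1: o_1 = (-2.0000, -3.4641, 2.0000)
after link 2: o_2 = (-2.3840, -6.1292, -2.3301)
after link 3: o_3 = (-4.1160, -5.1292, -6.3301)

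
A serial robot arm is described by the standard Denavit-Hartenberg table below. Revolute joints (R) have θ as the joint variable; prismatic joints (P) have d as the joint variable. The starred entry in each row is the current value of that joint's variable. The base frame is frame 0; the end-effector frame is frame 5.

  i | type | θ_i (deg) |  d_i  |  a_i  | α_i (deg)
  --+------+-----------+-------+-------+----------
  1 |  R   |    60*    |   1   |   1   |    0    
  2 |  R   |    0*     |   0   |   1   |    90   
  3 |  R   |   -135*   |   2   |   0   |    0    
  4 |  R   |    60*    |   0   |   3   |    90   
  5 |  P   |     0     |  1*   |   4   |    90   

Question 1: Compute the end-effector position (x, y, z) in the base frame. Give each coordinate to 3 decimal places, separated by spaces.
3.155 1.465 -6.020

after link 1: o_1 = (0.5000, 0.8660, 1.0000)
after link 2: o_2 = (1.0000, 1.7321, 1.0000)
after link 3: o_3 = (2.7321, 0.7321, 1.0000)
after link 4: o_4 = (3.1203, 1.4045, -1.8978)
after link 5: o_5 = (3.1550, 1.4645, -6.0203)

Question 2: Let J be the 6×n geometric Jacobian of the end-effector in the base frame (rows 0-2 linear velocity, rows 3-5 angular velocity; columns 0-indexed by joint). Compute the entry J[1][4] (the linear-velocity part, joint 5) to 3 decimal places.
-0.837

prismatic axis z_4 = (-0.4830,-0.8365,-0.2588)
J_v[:, 4] = z_4; J_ω[:, 4] = (0,0,0)
entry J[1][4] = -0.8365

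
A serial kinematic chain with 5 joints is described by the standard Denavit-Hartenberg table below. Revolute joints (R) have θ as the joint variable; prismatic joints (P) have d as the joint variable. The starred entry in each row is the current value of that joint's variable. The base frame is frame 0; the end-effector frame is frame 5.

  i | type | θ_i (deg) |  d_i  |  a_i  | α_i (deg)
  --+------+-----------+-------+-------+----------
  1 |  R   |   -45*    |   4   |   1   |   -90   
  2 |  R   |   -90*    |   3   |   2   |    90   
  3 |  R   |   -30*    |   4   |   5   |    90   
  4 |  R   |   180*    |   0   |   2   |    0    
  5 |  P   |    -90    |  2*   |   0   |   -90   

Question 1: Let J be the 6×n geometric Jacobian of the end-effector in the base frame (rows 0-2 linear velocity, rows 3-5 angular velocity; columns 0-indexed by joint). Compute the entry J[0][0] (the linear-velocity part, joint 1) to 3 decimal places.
-1.957

axis z_0 = ẑ; lever o_n−o_0 = (-2.2854,1.9572,7.5981)
cross product → J_v[:, 0] = (-1.9572,-2.2854,0.0000)
J_ω[:, 0] = z_0
entry J[0][0] = -1.9572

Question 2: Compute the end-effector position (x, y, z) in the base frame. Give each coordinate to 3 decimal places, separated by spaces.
-2.285 1.957 7.598

after link 1: o_1 = (0.7071, -0.7071, 4.0000)
after link 2: o_2 = (2.8284, 1.4142, 6.0000)
after link 3: o_3 = (-1.7678, 2.4749, 10.3301)
after link 4: o_4 = (-1.0607, 3.1820, 8.5981)
after link 5: o_5 = (-2.2854, 1.9572, 7.5981)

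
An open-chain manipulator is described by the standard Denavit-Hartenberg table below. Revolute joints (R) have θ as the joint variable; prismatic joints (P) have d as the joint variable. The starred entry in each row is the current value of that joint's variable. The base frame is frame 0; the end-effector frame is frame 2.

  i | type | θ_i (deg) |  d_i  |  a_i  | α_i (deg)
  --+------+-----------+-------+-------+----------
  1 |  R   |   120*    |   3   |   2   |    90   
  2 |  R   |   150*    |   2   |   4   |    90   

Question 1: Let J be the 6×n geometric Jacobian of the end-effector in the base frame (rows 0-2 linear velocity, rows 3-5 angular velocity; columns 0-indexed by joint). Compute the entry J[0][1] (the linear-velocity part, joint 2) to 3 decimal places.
axis z_1 = (0.8660,0.5000,0.0000); lever o_n−o_1 = (3.4641,-2.0000,2.0000)
cross product → J_v[:, 1] = (1.0000,-1.7321,-3.4641)
J_ω[:, 1] = z_1
entry J[0][1] = 1.0000

1.000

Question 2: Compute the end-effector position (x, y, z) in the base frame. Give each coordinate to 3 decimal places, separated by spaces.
2.464 -0.268 5.000

after link 1: o_1 = (-1.0000, 1.7321, 3.0000)
after link 2: o_2 = (2.4641, -0.2679, 5.0000)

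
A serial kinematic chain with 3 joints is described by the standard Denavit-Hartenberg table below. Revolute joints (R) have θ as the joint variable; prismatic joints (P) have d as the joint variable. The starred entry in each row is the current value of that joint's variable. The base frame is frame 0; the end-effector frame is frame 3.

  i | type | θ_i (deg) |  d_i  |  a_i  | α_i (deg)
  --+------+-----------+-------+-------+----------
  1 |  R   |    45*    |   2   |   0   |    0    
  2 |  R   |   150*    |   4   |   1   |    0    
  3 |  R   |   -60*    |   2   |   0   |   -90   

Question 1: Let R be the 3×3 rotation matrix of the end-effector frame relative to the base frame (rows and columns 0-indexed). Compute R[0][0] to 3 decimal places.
End-effector x-axis (col 0 of R) = (-0.7071,0.7071,0.0000)
R[0][0] = -0.7071

-0.707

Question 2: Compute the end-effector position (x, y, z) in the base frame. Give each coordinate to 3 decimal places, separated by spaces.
-0.966 -0.259 8.000

after link 1: o_1 = (0.0000, 0.0000, 2.0000)
after link 2: o_2 = (-0.9659, -0.2588, 6.0000)
after link 3: o_3 = (-0.9659, -0.2588, 8.0000)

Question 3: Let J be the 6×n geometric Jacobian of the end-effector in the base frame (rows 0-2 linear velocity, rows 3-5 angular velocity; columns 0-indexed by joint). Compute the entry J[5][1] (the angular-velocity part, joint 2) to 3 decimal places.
axis z_1 = (0.0000,0.0000,1.0000); lever o_n−o_1 = (-0.9659,-0.2588,6.0000)
cross product → J_v[:, 1] = (0.2588,-0.9659,0.0000)
J_ω[:, 1] = z_1
entry J[5][1] = 1.0000

1.000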